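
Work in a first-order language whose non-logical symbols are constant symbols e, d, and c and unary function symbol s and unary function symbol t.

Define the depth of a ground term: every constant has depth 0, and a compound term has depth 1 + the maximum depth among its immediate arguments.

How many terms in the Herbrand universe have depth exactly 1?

6

Let N_k count ground terms of depth at most k. Each non-constant term of depth ≤ k is some function symbol applied to depth-≤(k−1) arguments, giving N_k = 3 + N_{k-1} + N_{k-1}.
N_0 = 3
N_1 = 3 + 3 + 3 = 9
Terms of depth exactly 1: N_1 − N_0 = 9 − 3 = 6.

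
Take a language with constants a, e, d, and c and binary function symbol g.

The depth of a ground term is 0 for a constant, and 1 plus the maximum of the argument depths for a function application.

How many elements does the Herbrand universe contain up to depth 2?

Count level by level. With function symbols g/2, the terms of depth ≤ k are the 4 constants together with each function applied to depth-≤(k−1) tuples, so N_k = 4 + N_{k-1}^2.
N_0 = 4
N_1 = 4 + 4^2 = 20
N_2 = 4 + 20^2 = 404

404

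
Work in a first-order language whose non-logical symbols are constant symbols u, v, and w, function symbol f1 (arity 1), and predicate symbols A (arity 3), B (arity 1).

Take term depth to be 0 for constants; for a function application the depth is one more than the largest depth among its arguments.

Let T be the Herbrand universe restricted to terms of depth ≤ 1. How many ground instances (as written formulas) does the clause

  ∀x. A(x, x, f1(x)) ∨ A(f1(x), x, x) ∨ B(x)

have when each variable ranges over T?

6

Ground terms of depth ≤ 1:
  Let N_k count ground terms of depth at most k. Each non-constant term of depth ≤ k is some function symbol applied to depth-≤(k−1) arguments, giving N_k = 3 + N_{k-1}.
  N_0 = 3
  N_1 = 3 + 3 = 6
So there are 6 ground terms available for substitution.
The body mentions the single quantified variable x; since ground terms form a free algebra, no two substitutions collapse to the same formula.
Number of ground instances = 6.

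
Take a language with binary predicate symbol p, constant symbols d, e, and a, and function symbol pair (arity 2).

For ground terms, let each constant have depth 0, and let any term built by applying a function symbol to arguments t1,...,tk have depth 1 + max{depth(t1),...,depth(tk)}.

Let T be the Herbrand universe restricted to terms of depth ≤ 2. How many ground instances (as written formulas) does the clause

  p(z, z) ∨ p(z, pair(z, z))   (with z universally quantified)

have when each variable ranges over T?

Ground terms of depth ≤ 2:
  Let N_k count ground terms of depth at most k. Each non-constant term of depth ≤ k is some function symbol applied to depth-≤(k−1) arguments, giving N_k = 3 + N_{k-1}^2.
  N_0 = 3
  N_1 = 3 + 3^2 = 12
  N_2 = 3 + 12^2 = 147
So there are 147 ground terms available for substitution.
The body mentions the single quantified variable z; since ground terms form a free algebra, no two substitutions collapse to the same formula.
Number of ground instances = 147.

147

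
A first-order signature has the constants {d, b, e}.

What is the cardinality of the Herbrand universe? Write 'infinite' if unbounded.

There are no function symbols, so every ground term is one of the 3 constants.
The Herbrand universe is {d, b, e}, which is finite with 3 elements.

3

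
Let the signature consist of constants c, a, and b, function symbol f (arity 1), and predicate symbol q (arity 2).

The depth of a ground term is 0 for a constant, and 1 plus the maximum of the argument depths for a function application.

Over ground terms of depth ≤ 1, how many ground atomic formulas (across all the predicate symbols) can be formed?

First count ground terms of depth ≤ 1.
Write N_k for the number of ground terms of depth ≤ k. A term of depth ≤ k is either a constant or a function symbol applied to arguments of depth ≤ k−1, so N_k = 3 + N_{k-1}.
N_0 = 3
N_1 = 3 + 3 = 6
So |H| = 6.
For each predicate symbol, the number of ground atoms is |H| raised to its arity; summing:
  q: 6^2 = 36
Total ground atoms: 36.

36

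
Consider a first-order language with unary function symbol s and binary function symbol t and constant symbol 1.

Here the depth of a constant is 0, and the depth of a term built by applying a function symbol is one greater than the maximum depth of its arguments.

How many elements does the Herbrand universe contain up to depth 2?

Let N_k = |{terms of depth ≤ k}|. Then N_0 = 1 and N_k = 1 + N_{k-1} + N_{k-1}^2 for k ≥ 1 (one summand per function symbol, arity giving the exponent).
N_0 = 1
N_1 = 1 + 1 + 1^2 = 3
N_2 = 1 + 3 + 3^2 = 13

13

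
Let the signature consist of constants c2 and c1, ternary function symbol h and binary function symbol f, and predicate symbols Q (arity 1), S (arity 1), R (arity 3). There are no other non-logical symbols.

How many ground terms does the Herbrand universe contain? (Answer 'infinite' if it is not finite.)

infinite

The signature has at least one function symbol (h, arity 3) and at least one constant (c2).
Iterating h gives infinitely many distinct ground terms: c2, h(c2, c2, c2), h(h(c2, c2, c2), h(c2, c2, c2), h(c2, c2, c2)), ...
So the Herbrand universe is infinite.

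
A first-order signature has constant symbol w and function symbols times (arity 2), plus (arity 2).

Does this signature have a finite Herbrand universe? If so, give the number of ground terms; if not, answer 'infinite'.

The signature has at least one function symbol (times, arity 2) and at least one constant (w).
Iterating times gives infinitely many distinct ground terms: w, times(w, w), times(times(w, w), times(w, w)), ...
So the Herbrand universe is infinite.

infinite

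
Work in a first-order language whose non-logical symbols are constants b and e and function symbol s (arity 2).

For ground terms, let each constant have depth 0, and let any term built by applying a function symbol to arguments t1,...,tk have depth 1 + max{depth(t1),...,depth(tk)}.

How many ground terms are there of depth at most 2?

If N_k denotes the number of depth-≤k ground terms, the 2 constants give N_0 = 2, and each function symbol of arity r contributes N_{k-1}^r new terms at level k: N_k = 2 + N_{k-1}^2.
N_0 = 2
N_1 = 2 + 2^2 = 6
N_2 = 2 + 6^2 = 38

38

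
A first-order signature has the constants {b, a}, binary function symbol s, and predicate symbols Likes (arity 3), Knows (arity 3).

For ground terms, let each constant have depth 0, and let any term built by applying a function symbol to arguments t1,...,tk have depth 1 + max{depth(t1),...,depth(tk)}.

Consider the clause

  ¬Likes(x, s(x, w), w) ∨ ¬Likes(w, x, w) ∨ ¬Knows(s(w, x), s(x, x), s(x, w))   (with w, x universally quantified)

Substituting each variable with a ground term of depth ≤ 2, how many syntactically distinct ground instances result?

1444

Ground terms of depth ≤ 2:
  Let N_k = |{terms of depth ≤ k}|. Then N_0 = 2 and N_k = 2 + N_{k-1}^2 for k ≥ 1 (one summand per function symbol, arity giving the exponent).
  N_0 = 2
  N_1 = 2 + 2^2 = 6
  N_2 = 2 + 6^2 = 38
So there are 38 ground terms available for substitution.
Each of w, x ranges independently over the available ground terms, and distinct assignments produce distinct instances.
Number of ground instances = 38^2 = 1444.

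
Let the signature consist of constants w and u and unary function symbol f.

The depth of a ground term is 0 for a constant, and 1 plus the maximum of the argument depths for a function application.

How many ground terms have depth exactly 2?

If N_k denotes the number of depth-≤k ground terms, the 2 constants give N_0 = 2, and each function symbol of arity r contributes N_{k-1}^r new terms at level k: N_k = 2 + N_{k-1}.
N_0 = 2
N_1 = 2 + 2 = 4
N_2 = 2 + 4 = 6
Terms of depth exactly 2: N_2 − N_1 = 6 − 4 = 2.

2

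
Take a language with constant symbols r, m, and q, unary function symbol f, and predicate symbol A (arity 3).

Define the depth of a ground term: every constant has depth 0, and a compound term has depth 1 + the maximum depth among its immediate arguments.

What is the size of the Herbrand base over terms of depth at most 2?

First count ground terms of depth ≤ 2.
Write N_k for the number of ground terms of depth ≤ k. A term of depth ≤ k is either a constant or a function symbol applied to arguments of depth ≤ k−1, so N_k = 3 + N_{k-1}.
N_0 = 3
N_1 = 3 + 3 = 6
N_2 = 3 + 6 = 9
Explicitly: r, m, q, f(r), f(m), f(q), f(f(r)), f(f(m)), f(f(q)).
So |H| = 9.
Each predicate of arity r yields |H|^r ground atoms (one per choice of an r-tuple from H):
  A: 9^3 = 729
Total ground atoms: 729.

729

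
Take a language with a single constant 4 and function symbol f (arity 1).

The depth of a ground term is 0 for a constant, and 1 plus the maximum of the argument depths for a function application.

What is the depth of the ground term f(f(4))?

2

depth(f(4)) = 1 + depth(4) = 1 + 0 = 1
depth(f(f(4))) = 1 + depth(f(4)) = 1 + 1 = 2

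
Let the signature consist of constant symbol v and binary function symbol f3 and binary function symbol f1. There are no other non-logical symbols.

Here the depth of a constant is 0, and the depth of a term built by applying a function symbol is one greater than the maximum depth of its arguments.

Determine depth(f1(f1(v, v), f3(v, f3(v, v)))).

depth(f1(v, v)) = 1 + max(0, 0) = 1
depth(f3(v, v)) = 1 + max(0, 0) = 1
depth(f3(v, f3(v, v))) = 1 + max(0, 1) = 2
depth(f1(f1(v, v), f3(v, f3(v, v)))) = 1 + max(1, 2) = 3

3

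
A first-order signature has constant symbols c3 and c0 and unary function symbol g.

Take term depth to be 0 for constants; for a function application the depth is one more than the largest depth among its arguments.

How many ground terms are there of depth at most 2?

6

Let N_k count ground terms of depth at most k. Each non-constant term of depth ≤ k is some function symbol applied to depth-≤(k−1) arguments, giving N_k = 2 + N_{k-1}.
N_0 = 2
N_1 = 2 + 2 = 4
N_2 = 2 + 4 = 6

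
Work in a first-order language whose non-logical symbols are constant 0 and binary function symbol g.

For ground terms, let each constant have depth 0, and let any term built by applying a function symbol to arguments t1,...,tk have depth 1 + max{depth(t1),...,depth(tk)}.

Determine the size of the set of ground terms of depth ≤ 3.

26

Count level by level. With function symbols g/2, the terms of depth ≤ k are the 1 constant together with each function applied to depth-≤(k−1) tuples, so N_k = 1 + N_{k-1}^2.
N_0 = 1
N_1 = 1 + 1^2 = 2
N_2 = 1 + 2^2 = 5
N_3 = 1 + 5^2 = 26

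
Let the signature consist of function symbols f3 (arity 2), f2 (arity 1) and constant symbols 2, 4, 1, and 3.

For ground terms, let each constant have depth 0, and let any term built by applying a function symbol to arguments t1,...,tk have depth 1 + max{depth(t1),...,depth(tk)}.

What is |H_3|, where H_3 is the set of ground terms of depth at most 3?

Write N_k for the number of ground terms of depth ≤ k. A term of depth ≤ k is either a constant or a function symbol applied to arguments of depth ≤ k−1, so N_k = 4 + N_{k-1}^2 + N_{k-1}.
N_0 = 4
N_1 = 4 + 4^2 + 4 = 24
N_2 = 4 + 24^2 + 24 = 604
N_3 = 4 + 604^2 + 604 = 365424

365424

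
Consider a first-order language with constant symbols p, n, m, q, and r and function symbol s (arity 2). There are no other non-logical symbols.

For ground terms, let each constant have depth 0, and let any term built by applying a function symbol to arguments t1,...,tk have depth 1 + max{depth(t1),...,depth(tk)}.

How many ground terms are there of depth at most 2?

Let N_k = |{terms of depth ≤ k}|. Then N_0 = 5 and N_k = 5 + N_{k-1}^2 for k ≥ 1 (one summand per function symbol, arity giving the exponent).
N_0 = 5
N_1 = 5 + 5^2 = 30
N_2 = 5 + 30^2 = 905

905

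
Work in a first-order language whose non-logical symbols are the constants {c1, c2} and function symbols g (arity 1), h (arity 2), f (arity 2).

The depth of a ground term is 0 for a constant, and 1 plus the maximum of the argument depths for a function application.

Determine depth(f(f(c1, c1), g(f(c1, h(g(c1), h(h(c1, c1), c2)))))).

6

depth(f(c1, c1)) = 1 + max(0, 0) = 1
depth(g(c1)) = 1 + depth(c1) = 1 + 0 = 1
depth(h(c1, c1)) = 1 + max(0, 0) = 1
depth(h(h(c1, c1), c2)) = 1 + max(1, 0) = 2
depth(h(g(c1), h(h(c1, c1), c2))) = 1 + max(1, 2) = 3
depth(f(c1, h(g(c1), h(h(c1, c1), c2)))) = 1 + max(0, 3) = 4
depth(g(f(c1, h(g(c1), h(h(c1, c1), c2))))) = 1 + depth(f(c1, h(g(c1), h(h(c1, c1), c2)))) = 1 + 4 = 5
depth(f(f(c1, c1), g(f(c1, h(g(c1), h(h(c1, c1), c2)))))) = 1 + max(1, 5) = 6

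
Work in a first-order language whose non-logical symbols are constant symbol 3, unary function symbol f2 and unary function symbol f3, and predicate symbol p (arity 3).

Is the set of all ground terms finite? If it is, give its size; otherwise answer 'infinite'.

The signature has at least one function symbol (f2, arity 1) and at least one constant (3).
Iterating f2 gives infinitely many distinct ground terms: 3, f2(3), f2(f2(3)), ...
So the Herbrand universe is infinite.

infinite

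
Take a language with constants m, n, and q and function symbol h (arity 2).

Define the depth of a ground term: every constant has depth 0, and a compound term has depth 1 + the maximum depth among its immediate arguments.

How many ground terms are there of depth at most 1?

Write N_k for the number of ground terms of depth ≤ k. A term of depth ≤ k is either a constant or a function symbol applied to arguments of depth ≤ k−1, so N_k = 3 + N_{k-1}^2.
N_0 = 3
N_1 = 3 + 3^2 = 12
Explicitly: m, n, q, h(m, m), h(m, n), h(m, q), h(n, m), h(n, n), h(n, q), h(q, m), h(q, n), h(q, q).

12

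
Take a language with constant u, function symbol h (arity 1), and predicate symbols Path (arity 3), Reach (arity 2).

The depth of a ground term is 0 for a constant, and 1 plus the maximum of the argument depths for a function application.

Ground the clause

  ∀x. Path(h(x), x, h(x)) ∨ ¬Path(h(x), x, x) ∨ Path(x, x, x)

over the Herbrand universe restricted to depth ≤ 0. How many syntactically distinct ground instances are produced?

Ground terms of depth ≤ 0:
  Write N_k for the number of ground terms of depth ≤ k. A term of depth ≤ k is either a constant or a function symbol applied to arguments of depth ≤ k−1, so N_k = 1 + N_{k-1}.
  N_0 = 1
  Explicitly: u.
So there is exactly 1 ground term available for substitution.
The clause has 1 distinct variable (x), which appears in the body. In the free term algebra distinct substitutions yield syntactically distinct ground instances.
Number of ground instances = 1.

1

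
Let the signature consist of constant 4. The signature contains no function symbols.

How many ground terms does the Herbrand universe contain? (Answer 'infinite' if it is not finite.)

There are no function symbols, so the only ground term is the single constant.
The Herbrand universe is {4}, finite with 1 element.

1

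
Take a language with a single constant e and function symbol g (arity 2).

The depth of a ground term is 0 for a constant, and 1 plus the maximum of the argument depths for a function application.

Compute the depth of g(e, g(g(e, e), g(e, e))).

3

depth(g(e, e)) = 1 + max(0, 0) = 1
depth(g(g(e, e), g(e, e))) = 1 + max(1, 1) = 2
depth(g(e, g(g(e, e), g(e, e)))) = 1 + max(0, 2) = 3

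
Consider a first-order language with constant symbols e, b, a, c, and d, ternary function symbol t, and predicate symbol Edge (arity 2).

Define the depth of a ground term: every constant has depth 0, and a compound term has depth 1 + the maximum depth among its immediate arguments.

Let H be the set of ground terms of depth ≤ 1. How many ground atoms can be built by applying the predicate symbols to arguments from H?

16900

First count ground terms of depth ≤ 1.
Let N_k = |{terms of depth ≤ k}|. Then N_0 = 5 and N_k = 5 + N_{k-1}^3 for k ≥ 1 (one summand per function symbol, arity giving the exponent).
N_0 = 5
N_1 = 5 + 5^3 = 130
So |H| = 130.
For each predicate symbol, the number of ground atoms is |H| raised to its arity; summing:
  Edge: 130^2 = 16900
Total ground atoms: 16900.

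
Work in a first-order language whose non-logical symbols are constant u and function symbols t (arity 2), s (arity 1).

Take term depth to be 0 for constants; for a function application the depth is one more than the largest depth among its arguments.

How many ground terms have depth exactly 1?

2

If N_k denotes the number of depth-≤k ground terms, the 1 constant gives N_0 = 1, and each function symbol of arity r contributes N_{k-1}^r new terms at level k: N_k = 1 + N_{k-1}^2 + N_{k-1}.
N_0 = 1
N_1 = 1 + 1^2 + 1 = 3
Terms of depth exactly 1: N_1 − N_0 = 3 − 1 = 2.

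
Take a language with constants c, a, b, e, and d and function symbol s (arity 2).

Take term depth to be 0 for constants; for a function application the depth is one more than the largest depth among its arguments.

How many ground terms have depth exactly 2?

875

Count level by level. With function symbols s/2, the terms of depth ≤ k are the 5 constants together with each function applied to depth-≤(k−1) tuples, so N_k = 5 + N_{k-1}^2.
N_0 = 5
N_1 = 5 + 5^2 = 30
N_2 = 5 + 30^2 = 905
Terms of depth exactly 2: N_2 − N_1 = 905 − 30 = 875.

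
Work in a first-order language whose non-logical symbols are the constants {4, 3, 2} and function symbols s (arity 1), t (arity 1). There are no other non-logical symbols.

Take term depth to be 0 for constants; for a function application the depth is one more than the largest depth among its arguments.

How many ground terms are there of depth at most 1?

Let N_k = |{terms of depth ≤ k}|. Then N_0 = 3 and N_k = 3 + N_{k-1} + N_{k-1} for k ≥ 1 (one summand per function symbol, arity giving the exponent).
N_0 = 3
N_1 = 3 + 3 + 3 = 9
Explicitly: 4, 3, 2, s(4), s(3), s(2), t(4), t(3), t(2).

9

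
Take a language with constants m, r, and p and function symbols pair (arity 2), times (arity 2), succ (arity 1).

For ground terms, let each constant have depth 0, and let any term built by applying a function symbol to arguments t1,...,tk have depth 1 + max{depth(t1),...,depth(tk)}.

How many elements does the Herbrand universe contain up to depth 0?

Let N_k count ground terms of depth at most k. Each non-constant term of depth ≤ k is some function symbol applied to depth-≤(k−1) arguments, giving N_k = 3 + N_{k-1}^2 + N_{k-1}^2 + N_{k-1}.
N_0 = 3
Explicitly: m, r, p.

3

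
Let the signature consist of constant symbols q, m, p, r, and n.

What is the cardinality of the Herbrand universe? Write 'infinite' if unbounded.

5

There are no function symbols, so every ground term is one of the 5 constants.
The Herbrand universe is {q, m, p, r, n}, which is finite with 5 elements.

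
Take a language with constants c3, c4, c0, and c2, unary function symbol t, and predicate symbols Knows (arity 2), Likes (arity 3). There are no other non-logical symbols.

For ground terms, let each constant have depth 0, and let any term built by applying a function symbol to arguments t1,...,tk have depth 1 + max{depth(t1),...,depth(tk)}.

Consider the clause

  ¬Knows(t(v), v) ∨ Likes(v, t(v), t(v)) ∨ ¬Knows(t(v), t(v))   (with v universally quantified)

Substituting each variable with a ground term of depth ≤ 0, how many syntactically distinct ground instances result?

4

Ground terms of depth ≤ 0:
  Write N_k for the number of ground terms of depth ≤ k. A term of depth ≤ k is either a constant or a function symbol applied to arguments of depth ≤ k−1, so N_k = 4 + N_{k-1}.
  N_0 = 4
So there are 4 ground terms available for substitution.
There is 1 variable to instantiate (v),  occurring in at least one literal, so different choices give different ground instances.
Number of ground instances = 4.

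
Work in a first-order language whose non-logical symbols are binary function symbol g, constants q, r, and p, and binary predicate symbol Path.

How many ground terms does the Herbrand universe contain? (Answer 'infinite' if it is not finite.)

The signature has at least one function symbol (g, arity 2) and at least one constant (q).
Iterating g gives infinitely many distinct ground terms: q, g(q, q), g(g(q, q), g(q, q)), ...
So the Herbrand universe is infinite.

infinite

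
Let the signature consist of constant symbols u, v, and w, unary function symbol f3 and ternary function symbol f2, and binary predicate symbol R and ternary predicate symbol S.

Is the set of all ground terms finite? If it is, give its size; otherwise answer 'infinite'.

The signature has at least one function symbol (f3, arity 1) and at least one constant (u).
Iterating f3 gives infinitely many distinct ground terms: u, f3(u), f3(f3(u)), ...
So the Herbrand universe is infinite.

infinite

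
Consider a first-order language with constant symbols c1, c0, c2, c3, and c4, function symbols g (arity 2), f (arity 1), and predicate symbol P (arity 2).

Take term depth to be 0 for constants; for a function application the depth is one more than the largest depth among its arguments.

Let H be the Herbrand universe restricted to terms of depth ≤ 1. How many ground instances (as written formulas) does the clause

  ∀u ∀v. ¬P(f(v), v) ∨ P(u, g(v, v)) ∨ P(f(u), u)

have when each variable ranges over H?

Ground terms of depth ≤ 1:
  Write N_k for the number of ground terms of depth ≤ k. A term of depth ≤ k is either a constant or a function symbol applied to arguments of depth ≤ k−1, so N_k = 5 + N_{k-1}^2 + N_{k-1}.
  N_0 = 5
  N_1 = 5 + 5^2 + 5 = 35
So there are 35 ground terms available for substitution.
The body mentions every one of the 2 quantified variables; since ground terms form a free algebra, no two substitutions collapse to the same formula.
Number of ground instances = 35^2 = 1225.

1225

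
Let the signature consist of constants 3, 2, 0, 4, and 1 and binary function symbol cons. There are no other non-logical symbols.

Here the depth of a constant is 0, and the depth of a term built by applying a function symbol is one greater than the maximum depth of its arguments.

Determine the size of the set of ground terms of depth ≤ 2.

Let N_k count ground terms of depth at most k. Each non-constant term of depth ≤ k is some function symbol applied to depth-≤(k−1) arguments, giving N_k = 5 + N_{k-1}^2.
N_0 = 5
N_1 = 5 + 5^2 = 30
N_2 = 5 + 30^2 = 905

905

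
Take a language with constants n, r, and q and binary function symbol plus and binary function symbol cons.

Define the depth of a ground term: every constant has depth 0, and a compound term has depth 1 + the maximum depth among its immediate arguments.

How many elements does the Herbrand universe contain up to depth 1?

Write N_k for the number of ground terms of depth ≤ k. A term of depth ≤ k is either a constant or a function symbol applied to arguments of depth ≤ k−1, so N_k = 3 + N_{k-1}^2 + N_{k-1}^2.
N_0 = 3
N_1 = 3 + 3^2 + 3^2 = 21

21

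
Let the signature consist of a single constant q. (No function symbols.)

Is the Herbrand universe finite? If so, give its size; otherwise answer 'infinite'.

1

There are no function symbols, so the only ground term is the single constant.
The Herbrand universe is {q}, finite with 1 element.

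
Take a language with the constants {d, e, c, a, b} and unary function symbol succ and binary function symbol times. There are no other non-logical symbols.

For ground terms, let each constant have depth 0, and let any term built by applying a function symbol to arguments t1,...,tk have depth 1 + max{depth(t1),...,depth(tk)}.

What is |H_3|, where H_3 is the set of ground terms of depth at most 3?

1601495

Let N_k = |{terms of depth ≤ k}|. Then N_0 = 5 and N_k = 5 + N_{k-1} + N_{k-1}^2 for k ≥ 1 (one summand per function symbol, arity giving the exponent).
N_0 = 5
N_1 = 5 + 5 + 5^2 = 35
N_2 = 5 + 35 + 35^2 = 1265
N_3 = 5 + 1265 + 1265^2 = 1601495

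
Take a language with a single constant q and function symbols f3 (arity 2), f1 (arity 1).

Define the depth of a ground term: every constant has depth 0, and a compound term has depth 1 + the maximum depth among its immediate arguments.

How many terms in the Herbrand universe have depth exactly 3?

If N_k denotes the number of depth-≤k ground terms, the 1 constant gives N_0 = 1, and each function symbol of arity r contributes N_{k-1}^r new terms at level k: N_k = 1 + N_{k-1}^2 + N_{k-1}.
N_0 = 1
N_1 = 1 + 1^2 + 1 = 3
N_2 = 1 + 3^2 + 3 = 13
N_3 = 1 + 13^2 + 13 = 183
Terms of depth exactly 3: N_3 − N_2 = 183 − 13 = 170.

170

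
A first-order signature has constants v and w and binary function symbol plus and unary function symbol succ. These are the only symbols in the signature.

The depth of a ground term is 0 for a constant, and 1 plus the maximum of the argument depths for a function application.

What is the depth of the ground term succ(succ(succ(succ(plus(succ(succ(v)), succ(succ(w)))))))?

depth(succ(v)) = 1 + depth(v) = 1 + 0 = 1
depth(succ(succ(v))) = 1 + depth(succ(v)) = 1 + 1 = 2
depth(succ(w)) = 1 + depth(w) = 1 + 0 = 1
depth(succ(succ(w))) = 1 + depth(succ(w)) = 1 + 1 = 2
depth(plus(succ(succ(v)), succ(succ(w)))) = 1 + max(2, 2) = 3
depth(succ(plus(succ(succ(v)), succ(succ(w))))) = 1 + depth(plus(succ(succ(v)), succ(succ(w)))) = 1 + 3 = 4
depth(succ(succ(plus(succ(succ(v)), succ(succ(w)))))) = 1 + depth(succ(plus(succ(succ(v)), succ(succ(w))))) = 1 + 4 = 5
depth(succ(succ(succ(plus(succ(succ(v)), succ(succ(w))))))) = 1 + depth(succ(succ(plus(succ(succ(v)), succ(succ(w)))))) = 1 + 5 = 6
depth(succ(succ(succ(succ(plus(succ(succ(v)), succ(succ(w)))))))) = 1 + depth(succ(succ(succ(plus(succ(succ(v)), succ(succ(w))))))) = 1 + 6 = 7

7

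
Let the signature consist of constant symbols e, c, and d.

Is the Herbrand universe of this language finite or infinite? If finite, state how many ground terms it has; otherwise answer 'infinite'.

There are no function symbols, so every ground term is one of the 3 constants.
The Herbrand universe is {e, c, d}, which is finite with 3 elements.

3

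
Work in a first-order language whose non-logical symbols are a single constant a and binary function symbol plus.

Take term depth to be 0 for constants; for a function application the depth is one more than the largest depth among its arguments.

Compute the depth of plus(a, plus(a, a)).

2

depth(plus(a, a)) = 1 + max(0, 0) = 1
depth(plus(a, plus(a, a))) = 1 + max(0, 1) = 2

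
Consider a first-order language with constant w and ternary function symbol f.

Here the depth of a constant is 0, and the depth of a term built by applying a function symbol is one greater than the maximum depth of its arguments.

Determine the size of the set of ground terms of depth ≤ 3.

730

Write N_k for the number of ground terms of depth ≤ k. A term of depth ≤ k is either a constant or a function symbol applied to arguments of depth ≤ k−1, so N_k = 1 + N_{k-1}^3.
N_0 = 1
N_1 = 1 + 1^3 = 2
N_2 = 1 + 2^3 = 9
N_3 = 1 + 9^3 = 730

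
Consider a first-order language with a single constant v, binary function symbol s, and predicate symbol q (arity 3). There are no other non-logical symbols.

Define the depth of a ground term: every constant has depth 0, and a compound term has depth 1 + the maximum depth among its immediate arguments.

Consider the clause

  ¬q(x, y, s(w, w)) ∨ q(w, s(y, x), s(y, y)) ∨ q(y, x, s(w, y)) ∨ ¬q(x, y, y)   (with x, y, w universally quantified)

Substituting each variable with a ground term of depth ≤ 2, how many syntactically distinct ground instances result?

Ground terms of depth ≤ 2:
  Write N_k for the number of ground terms of depth ≤ k. A term of depth ≤ k is either a constant or a function symbol applied to arguments of depth ≤ k−1, so N_k = 1 + N_{k-1}^2.
  N_0 = 1
  N_1 = 1 + 1^2 = 2
  N_2 = 1 + 2^2 = 5
So there are 5 ground terms available for substitution.
There are 3 variables to instantiate (x, y, w), each occurring in at least one literal, so different choices give different ground instances.
Number of ground instances = 5^3 = 125.

125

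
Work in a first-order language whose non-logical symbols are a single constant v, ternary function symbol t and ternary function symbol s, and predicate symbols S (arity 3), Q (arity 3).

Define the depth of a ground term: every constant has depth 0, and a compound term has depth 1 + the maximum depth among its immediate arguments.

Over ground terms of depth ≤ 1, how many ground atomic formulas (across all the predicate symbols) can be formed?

54

First count ground terms of depth ≤ 1.
Let N_k count ground terms of depth at most k. Each non-constant term of depth ≤ k is some function symbol applied to depth-≤(k−1) arguments, giving N_k = 1 + N_{k-1}^3 + N_{k-1}^3.
N_0 = 1
N_1 = 1 + 1^3 + 1^3 = 3
So |H| = 3.
For each predicate symbol, the number of ground atoms is |H| raised to its arity; summing:
  S: 3^3 = 27;  Q: 3^3 = 27
Total ground atoms: 27 + 27 = 54.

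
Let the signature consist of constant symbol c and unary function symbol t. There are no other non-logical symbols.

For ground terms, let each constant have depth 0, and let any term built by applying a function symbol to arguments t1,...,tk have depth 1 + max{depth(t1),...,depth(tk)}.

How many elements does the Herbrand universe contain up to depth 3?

Count level by level. With function symbols t/1, the terms of depth ≤ k are the 1 constant together with each function applied to depth-≤(k−1) tuples, so N_k = 1 + N_{k-1}.
N_0 = 1
N_1 = 1 + 1 = 2
N_2 = 1 + 2 = 3
N_3 = 1 + 3 = 4
Explicitly: c, t(c), t(t(c)), t(t(t(c))).

4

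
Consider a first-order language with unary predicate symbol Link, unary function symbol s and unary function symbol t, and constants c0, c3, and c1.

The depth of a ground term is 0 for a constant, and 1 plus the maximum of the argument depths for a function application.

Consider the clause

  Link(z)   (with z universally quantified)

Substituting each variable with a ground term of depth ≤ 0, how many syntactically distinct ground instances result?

Ground terms of depth ≤ 0:
  If N_k denotes the number of depth-≤k ground terms, the 3 constants give N_0 = 3, and each function symbol of arity r contributes N_{k-1}^r new terms at level k: N_k = 3 + N_{k-1} + N_{k-1}.
  N_0 = 3
  Explicitly: c0, c3, c1.
So there are 3 ground terms available for substitution.
The clause has 1 distinct variable (z), which appears in the body. In the free term algebra distinct substitutions yield syntactically distinct ground instances.
Number of ground instances = 3.

3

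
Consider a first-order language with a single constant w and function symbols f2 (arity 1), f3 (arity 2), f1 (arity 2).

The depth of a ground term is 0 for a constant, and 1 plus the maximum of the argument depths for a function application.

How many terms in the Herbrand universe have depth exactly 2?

Count level by level. With function symbols f2/1, f3/2, f1/2, the terms of depth ≤ k are the 1 constant together with each function applied to depth-≤(k−1) tuples, so N_k = 1 + N_{k-1} + N_{k-1}^2 + N_{k-1}^2.
N_0 = 1
N_1 = 1 + 1 + 1^2 + 1^2 = 4
N_2 = 1 + 4 + 4^2 + 4^2 = 37
Terms of depth exactly 2: N_2 − N_1 = 37 − 4 = 33.

33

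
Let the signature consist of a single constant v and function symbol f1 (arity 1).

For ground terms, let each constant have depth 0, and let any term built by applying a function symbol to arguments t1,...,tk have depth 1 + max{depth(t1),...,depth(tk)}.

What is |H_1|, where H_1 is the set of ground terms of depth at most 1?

Count level by level. With function symbols f1/1, the terms of depth ≤ k are the 1 constant together with each function applied to depth-≤(k−1) tuples, so N_k = 1 + N_{k-1}.
N_0 = 1
N_1 = 1 + 1 = 2
Explicitly: v, f1(v).

2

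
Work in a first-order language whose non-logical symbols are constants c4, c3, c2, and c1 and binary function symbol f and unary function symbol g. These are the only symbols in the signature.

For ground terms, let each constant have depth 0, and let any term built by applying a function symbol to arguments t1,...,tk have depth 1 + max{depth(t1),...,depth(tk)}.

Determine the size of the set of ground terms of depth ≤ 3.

Let N_k count ground terms of depth at most k. Each non-constant term of depth ≤ k is some function symbol applied to depth-≤(k−1) arguments, giving N_k = 4 + N_{k-1}^2 + N_{k-1}.
N_0 = 4
N_1 = 4 + 4^2 + 4 = 24
N_2 = 4 + 24^2 + 24 = 604
N_3 = 4 + 604^2 + 604 = 365424

365424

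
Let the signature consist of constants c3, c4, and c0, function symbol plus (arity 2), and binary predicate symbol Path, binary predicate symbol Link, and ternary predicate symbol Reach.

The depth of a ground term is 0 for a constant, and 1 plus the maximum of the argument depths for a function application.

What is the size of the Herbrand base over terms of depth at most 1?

2016

First count ground terms of depth ≤ 1.
Let N_k count ground terms of depth at most k. Each non-constant term of depth ≤ k is some function symbol applied to depth-≤(k−1) arguments, giving N_k = 3 + N_{k-1}^2.
N_0 = 3
N_1 = 3 + 3^2 = 12
Explicitly: c3, c4, c0, plus(c3, c3), plus(c3, c4), plus(c3, c0), plus(c4, c3), plus(c4, c4), plus(c4, c0), plus(c0, c3), plus(c0, c4), plus(c0, c0).
So |H| = 12.
Ground atoms are formed by filling each argument slot of a predicate with a term from H, so an r-ary predicate gives |H|^r atoms:
  Path: 12^2 = 144;  Link: 12^2 = 144;  Reach: 12^3 = 1728
Total ground atoms: 144 + 144 + 1728 = 2016.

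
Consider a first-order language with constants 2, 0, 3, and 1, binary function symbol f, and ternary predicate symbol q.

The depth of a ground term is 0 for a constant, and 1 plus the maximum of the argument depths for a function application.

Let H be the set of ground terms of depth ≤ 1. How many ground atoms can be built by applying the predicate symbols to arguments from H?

8000

First count ground terms of depth ≤ 1.
Count level by level. With function symbols f/2, the terms of depth ≤ k are the 4 constants together with each function applied to depth-≤(k−1) tuples, so N_k = 4 + N_{k-1}^2.
N_0 = 4
N_1 = 4 + 4^2 = 20
So |H| = 20.
A ground atom is a predicate applied to a tuple of terms from H, so the count is the sum over predicates of |H|^arity:
  q: 20^3 = 8000
Total ground atoms: 8000.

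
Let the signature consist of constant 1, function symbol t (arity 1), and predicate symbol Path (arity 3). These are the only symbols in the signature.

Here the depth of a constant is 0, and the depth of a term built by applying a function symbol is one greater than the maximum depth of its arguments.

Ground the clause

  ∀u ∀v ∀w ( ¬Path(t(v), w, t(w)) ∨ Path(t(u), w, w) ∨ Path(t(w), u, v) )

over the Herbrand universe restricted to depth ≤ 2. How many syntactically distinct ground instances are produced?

Ground terms of depth ≤ 2:
  Let N_k count ground terms of depth at most k. Each non-constant term of depth ≤ k is some function symbol applied to depth-≤(k−1) arguments, giving N_k = 1 + N_{k-1}.
  N_0 = 1
  N_1 = 1 + 1 = 2
  N_2 = 1 + 2 = 3
So there are 3 ground terms available for substitution.
The body mentions every one of the 3 quantified variables; since ground terms form a free algebra, no two substitutions collapse to the same formula.
Number of ground instances = 3^3 = 27.

27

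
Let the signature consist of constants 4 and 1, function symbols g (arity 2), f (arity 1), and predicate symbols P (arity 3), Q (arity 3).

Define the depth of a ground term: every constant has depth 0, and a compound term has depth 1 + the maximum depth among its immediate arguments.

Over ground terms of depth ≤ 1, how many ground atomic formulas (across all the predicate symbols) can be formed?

First count ground terms of depth ≤ 1.
Let N_k = |{terms of depth ≤ k}|. Then N_0 = 2 and N_k = 2 + N_{k-1}^2 + N_{k-1} for k ≥ 1 (one summand per function symbol, arity giving the exponent).
N_0 = 2
N_1 = 2 + 2^2 + 2 = 8
Explicitly: 4, 1, g(4, 4), g(4, 1), g(1, 4), g(1, 1), f(4), f(1).
So |H| = 8.
For each predicate symbol, the number of ground atoms is |H| raised to its arity; summing:
  P: 8^3 = 512;  Q: 8^3 = 512
Total ground atoms: 512 + 512 = 1024.

1024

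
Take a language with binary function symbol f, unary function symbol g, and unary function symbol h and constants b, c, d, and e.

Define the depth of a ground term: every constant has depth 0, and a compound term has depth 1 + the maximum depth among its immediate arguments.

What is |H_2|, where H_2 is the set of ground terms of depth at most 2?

844

Let N_k count ground terms of depth at most k. Each non-constant term of depth ≤ k is some function symbol applied to depth-≤(k−1) arguments, giving N_k = 4 + N_{k-1}^2 + N_{k-1} + N_{k-1}.
N_0 = 4
N_1 = 4 + 4^2 + 4 + 4 = 28
N_2 = 4 + 28^2 + 28 + 28 = 844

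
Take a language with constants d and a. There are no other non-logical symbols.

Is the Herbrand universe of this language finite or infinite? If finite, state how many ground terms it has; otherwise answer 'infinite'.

There are no function symbols, so every ground term is one of the 2 constants.
The Herbrand universe is {d, a}, which is finite with 2 elements.

2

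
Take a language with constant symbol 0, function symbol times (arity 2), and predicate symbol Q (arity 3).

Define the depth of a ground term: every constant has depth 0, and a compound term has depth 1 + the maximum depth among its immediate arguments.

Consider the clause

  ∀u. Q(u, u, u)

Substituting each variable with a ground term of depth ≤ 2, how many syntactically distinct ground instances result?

5

Ground terms of depth ≤ 2:
  Write N_k for the number of ground terms of depth ≤ k. A term of depth ≤ k is either a constant or a function symbol applied to arguments of depth ≤ k−1, so N_k = 1 + N_{k-1}^2.
  N_0 = 1
  N_1 = 1 + 1^2 = 2
  N_2 = 1 + 2^2 = 5
  Explicitly: 0, times(0, 0), times(0, times(0, 0)), times(times(0, 0), 0), times(times(0, 0), times(0, 0)).
So there are 5 ground terms available for substitution.
The clause has 1 distinct variable (u), which appears in the body. In the free term algebra distinct substitutions yield syntactically distinct ground instances.
Number of ground instances = 5.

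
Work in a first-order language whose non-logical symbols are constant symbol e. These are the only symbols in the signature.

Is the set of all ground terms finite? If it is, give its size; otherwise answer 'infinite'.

1

There are no function symbols, so the only ground term is the single constant.
The Herbrand universe is {e}, finite with 1 element.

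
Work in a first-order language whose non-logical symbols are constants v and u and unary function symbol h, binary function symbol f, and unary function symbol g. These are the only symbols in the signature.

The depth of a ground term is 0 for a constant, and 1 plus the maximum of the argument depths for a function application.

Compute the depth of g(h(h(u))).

depth(h(u)) = 1 + depth(u) = 1 + 0 = 1
depth(h(h(u))) = 1 + depth(h(u)) = 1 + 1 = 2
depth(g(h(h(u)))) = 1 + depth(h(h(u))) = 1 + 2 = 3

3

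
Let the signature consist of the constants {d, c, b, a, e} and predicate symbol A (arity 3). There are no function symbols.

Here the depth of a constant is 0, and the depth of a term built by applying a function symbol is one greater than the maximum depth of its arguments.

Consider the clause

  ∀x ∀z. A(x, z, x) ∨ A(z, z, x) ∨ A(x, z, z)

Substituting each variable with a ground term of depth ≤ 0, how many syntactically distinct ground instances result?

Ground terms of depth ≤ 0:
  With no function symbols every ground term is a constant, so there are exactly 5 ground terms at every depth bound.
  N_0 = 5
  Explicitly: d, c, b, a, e.
So there are 5 ground terms available for substitution.
Each of x, z ranges independently over the available ground terms, and distinct assignments produce distinct instances.
Number of ground instances = 5^2 = 25.

25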